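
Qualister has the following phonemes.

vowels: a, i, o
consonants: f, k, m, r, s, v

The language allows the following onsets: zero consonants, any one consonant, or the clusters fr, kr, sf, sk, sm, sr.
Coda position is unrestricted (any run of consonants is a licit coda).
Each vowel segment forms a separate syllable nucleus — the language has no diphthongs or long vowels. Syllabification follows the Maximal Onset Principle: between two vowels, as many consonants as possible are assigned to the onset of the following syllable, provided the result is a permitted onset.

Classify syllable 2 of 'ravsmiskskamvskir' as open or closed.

Nuclei (vowels): a, i, a, i → 4 syllables.
V1 /a/ – V2 /i/: /vsm/; trying suffixes from longest down, /sm/ is the first permitted one, so coda /v/ | onset /sm/.
V2 /i/ – V3 /a/: /sksk/ — longest licit onset from the right is /sk/, leaving /sk/ as coda.
V3 /a/ – V4 /i/: cluster /mvsk/ — the longest permitted-onset suffix is /sk/; onset = /sk/, preceding coda = /mv/.
So the parse is rav.smisk.skamv.skir.
Syllable 2 is /smisk/ with coda /sk/, so it is closed.

closed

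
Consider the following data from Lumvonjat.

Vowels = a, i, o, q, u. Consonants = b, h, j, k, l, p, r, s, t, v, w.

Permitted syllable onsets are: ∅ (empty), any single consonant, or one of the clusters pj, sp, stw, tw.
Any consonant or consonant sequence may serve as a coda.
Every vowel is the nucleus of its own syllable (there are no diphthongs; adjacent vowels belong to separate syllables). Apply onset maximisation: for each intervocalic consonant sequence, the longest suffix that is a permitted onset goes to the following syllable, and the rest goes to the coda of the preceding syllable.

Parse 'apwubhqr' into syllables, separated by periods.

ap.wub.hqr

Vowels present: a, u, q; each is a nucleus, giving 3 syllables.
σ1/σ2 boundary: /pw/ — longest licit onset from the right is /w/, leaving /p/ as coda.
σ2/σ3 boundary: /bh/ splits as /b/ + /h/ (/h/ is the longest suffix that is a licit onset).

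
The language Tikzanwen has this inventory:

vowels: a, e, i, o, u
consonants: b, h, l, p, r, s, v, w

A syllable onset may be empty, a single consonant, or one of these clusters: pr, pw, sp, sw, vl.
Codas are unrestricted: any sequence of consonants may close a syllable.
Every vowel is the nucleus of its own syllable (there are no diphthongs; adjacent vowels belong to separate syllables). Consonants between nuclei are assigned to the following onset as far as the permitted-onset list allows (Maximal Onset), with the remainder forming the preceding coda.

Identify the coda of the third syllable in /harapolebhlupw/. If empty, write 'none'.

Nuclei (vowels): a, a, o, e, u → 5 syllables.
/a…a/ gap (V1→V2): /r/ → onset of the next syllable (single consonants are always licit onsets).
/a…o/ gap (V2→V3): just /p/ — single C goes to the following onset.
/o…e/ gap (V3→V4): /l/ → onset of the next syllable (single consonants are always licit onsets).
/e…u/ gap (V4→V5): /bhl/ — longest licit onset from the right is /l/, leaving /bh/ as coda.
Putting it together: ha.ra.po.lebh.lupw.
Syllable 3 is /po/: onset /p/, nucleus /o/, coda ∅.

none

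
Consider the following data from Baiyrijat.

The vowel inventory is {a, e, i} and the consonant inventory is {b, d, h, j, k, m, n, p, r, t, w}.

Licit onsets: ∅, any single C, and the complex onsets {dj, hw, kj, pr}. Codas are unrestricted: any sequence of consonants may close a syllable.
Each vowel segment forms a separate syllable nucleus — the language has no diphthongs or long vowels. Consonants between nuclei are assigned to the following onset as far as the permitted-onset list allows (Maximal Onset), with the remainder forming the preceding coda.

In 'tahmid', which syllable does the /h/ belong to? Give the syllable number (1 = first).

Vowels present: a, i; each is a nucleus, giving 2 syllables.
Between /a/ (V1) and /i/ (V2): /hm/ — longest licit onset from the right is /m/, leaving /h/ as coda.
Putting it together: tah.mid.
The /h/ is in the coda of syllable 1 (/tah/).

1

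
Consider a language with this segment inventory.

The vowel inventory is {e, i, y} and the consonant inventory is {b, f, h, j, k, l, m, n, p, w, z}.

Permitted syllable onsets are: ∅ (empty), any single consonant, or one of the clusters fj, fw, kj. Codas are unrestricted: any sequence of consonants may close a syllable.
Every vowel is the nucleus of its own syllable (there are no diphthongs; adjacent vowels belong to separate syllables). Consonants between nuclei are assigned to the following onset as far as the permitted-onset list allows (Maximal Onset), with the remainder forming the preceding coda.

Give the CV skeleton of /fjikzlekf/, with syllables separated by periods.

The vowels are i, e — 2 nuclei, so 2 syllables.
σ1/σ2 boundary: /kzl/ splits as /kz/ + /l/ (/l/ is the longest suffix that is a licit onset).
Result: fjikz.lekf.
Mapping each syllable to C/V: /fjikz/ → CCVCC, /lekf/ → CVCC.

CCVCC.CVCC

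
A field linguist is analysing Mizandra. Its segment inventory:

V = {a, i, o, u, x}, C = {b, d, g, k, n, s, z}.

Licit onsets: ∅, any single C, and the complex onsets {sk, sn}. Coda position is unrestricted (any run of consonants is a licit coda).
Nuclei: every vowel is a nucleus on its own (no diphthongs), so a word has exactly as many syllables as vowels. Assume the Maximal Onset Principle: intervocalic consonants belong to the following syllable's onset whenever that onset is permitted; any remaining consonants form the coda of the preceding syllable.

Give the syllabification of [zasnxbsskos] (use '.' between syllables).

za.snxbs.skos

Vowels present: a, x, o; each is a nucleus, giving 3 syllables.
σ1/σ2 boundary: /sn/ is a licit onset in full, so it all attaches to the next syllable.
σ2/σ3 boundary: /bssk/ splits as /bs/ + /sk/ (/sk/ is the longest suffix that is a licit onset).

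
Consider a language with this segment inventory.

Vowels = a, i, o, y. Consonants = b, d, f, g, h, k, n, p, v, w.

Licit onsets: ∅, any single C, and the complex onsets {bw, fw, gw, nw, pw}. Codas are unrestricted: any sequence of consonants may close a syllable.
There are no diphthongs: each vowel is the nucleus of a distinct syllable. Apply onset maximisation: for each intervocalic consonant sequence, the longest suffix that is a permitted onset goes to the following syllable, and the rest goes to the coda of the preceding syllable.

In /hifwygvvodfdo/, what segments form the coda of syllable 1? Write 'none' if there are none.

The vowels are i, y, o, o — 4 nuclei, so 4 syllables.
σ1/σ2 boundary: /fw/ is a licit onset in full, so it all attaches to the next syllable.
σ2/σ3 boundary: /gvv/ splits as /gv/ + /v/ (/v/ is the longest suffix that is a licit onset).
σ3/σ4 boundary: cluster /dfd/ — the longest permitted-onset suffix is /d/; onset = /d/, preceding coda = /df/.
Putting it together: hi.fwygv.vodf.do.
Syllable 1 is /hi/: onset /h/, nucleus /i/, coda ∅.

none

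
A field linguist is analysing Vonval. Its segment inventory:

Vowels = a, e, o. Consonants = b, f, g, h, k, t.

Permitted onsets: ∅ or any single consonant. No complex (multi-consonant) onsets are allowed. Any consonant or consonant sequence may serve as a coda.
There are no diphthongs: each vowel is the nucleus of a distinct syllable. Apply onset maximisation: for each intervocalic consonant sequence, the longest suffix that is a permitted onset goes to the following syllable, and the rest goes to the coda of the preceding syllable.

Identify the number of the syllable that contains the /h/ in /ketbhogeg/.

Vowels present: e, o, e; each is a nucleus, giving 3 syllables.
V1 /e/ – V2 /o/: /tbh/ splits as /tb/ + /h/ (/h/ is the longest suffix that is a licit onset).
V2 /o/ – V3 /e/: /g/ → onset of the next syllable (single consonants are always licit onsets).
Syllabification: ketb.ho.geg.
The /h/ is in the onset of syllable 2 (/ho/).

2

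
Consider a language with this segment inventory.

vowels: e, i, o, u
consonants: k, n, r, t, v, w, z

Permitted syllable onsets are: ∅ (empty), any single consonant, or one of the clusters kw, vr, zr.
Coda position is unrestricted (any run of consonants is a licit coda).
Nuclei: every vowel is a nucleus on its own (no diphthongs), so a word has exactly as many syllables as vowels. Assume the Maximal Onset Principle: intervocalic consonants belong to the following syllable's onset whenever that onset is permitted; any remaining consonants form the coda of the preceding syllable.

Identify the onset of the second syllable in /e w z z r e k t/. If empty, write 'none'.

zr

The vowels are e, e — 2 nuclei, so 2 syllables.
Between /e/ (V1) and /e/ (V2): /wzzr/ splits as /wz/ + /zr/ (/zr/ is the longest suffix that is a licit onset).
Result: ewz.zrekt.
Syllable 2 is /zrekt/: onset /zr/, nucleus /e/, coda /kt/.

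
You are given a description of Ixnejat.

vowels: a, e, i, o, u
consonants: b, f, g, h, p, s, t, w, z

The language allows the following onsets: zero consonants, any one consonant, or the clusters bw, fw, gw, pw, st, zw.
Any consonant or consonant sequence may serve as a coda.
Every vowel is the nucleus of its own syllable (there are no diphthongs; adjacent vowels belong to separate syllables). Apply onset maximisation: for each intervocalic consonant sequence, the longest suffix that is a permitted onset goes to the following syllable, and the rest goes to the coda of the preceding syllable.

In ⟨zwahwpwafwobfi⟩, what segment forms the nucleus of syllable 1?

a

The vowels are a, a, o, i — 4 nuclei, so 4 syllables.
The first nucleus (vowel 1 from the left) is /a/.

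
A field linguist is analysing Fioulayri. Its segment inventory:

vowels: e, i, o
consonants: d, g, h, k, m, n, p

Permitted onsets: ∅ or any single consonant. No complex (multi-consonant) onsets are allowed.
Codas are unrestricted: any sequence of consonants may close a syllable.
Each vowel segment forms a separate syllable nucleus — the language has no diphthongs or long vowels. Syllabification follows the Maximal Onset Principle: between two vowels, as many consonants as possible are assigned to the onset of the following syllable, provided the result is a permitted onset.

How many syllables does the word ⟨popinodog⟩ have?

4

The vowels are o, i, o, o — 4 nuclei, so 4 syllables.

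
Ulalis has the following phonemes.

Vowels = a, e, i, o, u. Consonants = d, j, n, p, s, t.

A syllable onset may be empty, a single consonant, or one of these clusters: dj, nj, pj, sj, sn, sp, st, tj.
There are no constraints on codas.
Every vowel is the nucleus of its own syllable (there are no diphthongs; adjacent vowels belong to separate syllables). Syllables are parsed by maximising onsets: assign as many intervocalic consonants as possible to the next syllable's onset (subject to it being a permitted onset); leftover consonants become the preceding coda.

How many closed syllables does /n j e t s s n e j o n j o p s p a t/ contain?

Vowels present: e, e, o, o, a; each is a nucleus, giving 5 syllables.
Between /e/ (V1) and /e/ (V2): /tssn/ — longest licit onset from the right is /sn/, leaving /ts/ as coda.
Between /e/ (V2) and /o/ (V3): just /j/ — single C goes to the following onset.
Between /o/ (V3) and /o/ (V4): /nj/ — entire cluster is a permitted onset → onset /nj/, coda ∅.
Between /o/ (V4) and /a/ (V5): cluster /psp/ — the longest permitted-onset suffix is /sp/; onset = /sp/, preceding coda = /p/.
Putting it together: njets.sne.jo.njop.spat.
Classifying each syllable: /njets/ (closed), /sne/ (open), /jo/ (open), /njop/ (closed), /spat/ (closed).
Closed syllables: 3.

3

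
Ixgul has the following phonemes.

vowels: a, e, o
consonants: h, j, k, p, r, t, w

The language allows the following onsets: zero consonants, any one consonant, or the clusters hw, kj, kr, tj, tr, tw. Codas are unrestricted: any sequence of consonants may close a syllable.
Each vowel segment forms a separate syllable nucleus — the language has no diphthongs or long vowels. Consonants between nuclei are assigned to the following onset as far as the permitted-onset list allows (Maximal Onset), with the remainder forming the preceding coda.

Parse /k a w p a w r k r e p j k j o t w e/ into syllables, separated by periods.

kaw.pawr.krepj.kjo.twe

The vowels are a, a, e, o, e — 5 nuclei, so 5 syllables.
Between /a/ (V1) and /a/ (V2): /wp/; trying suffixes from longest down, /p/ is the first permitted one, so coda /w/ | onset /p/.
Between /a/ (V2) and /e/ (V3): /wrkr/ splits as /wr/ + /kr/ (/kr/ is the longest suffix that is a licit onset).
Between /e/ (V3) and /o/ (V4): /pjkj/ — longest licit onset from the right is /kj/, leaving /pj/ as coda.
Between /o/ (V4) and /e/ (V5): cluster /tw/ — /tw/ is itself a permitted onset, so the whole cluster goes right; preceding coda = ∅.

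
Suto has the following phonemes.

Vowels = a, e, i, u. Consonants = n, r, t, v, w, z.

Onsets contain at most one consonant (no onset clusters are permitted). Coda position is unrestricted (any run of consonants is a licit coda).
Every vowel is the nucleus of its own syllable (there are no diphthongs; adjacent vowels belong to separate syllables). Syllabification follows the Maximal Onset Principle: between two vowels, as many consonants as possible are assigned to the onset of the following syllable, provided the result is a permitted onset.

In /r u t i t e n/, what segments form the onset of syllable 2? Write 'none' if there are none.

Nuclei (vowels): u, i, e → 3 syllables.
Between /u/ (V1) and /i/ (V2): just /t/ — single C goes to the following onset.
Between /i/ (V2) and /e/ (V3): /t/ → onset of the next syllable (single consonants are always licit onsets).
Result: ru.ti.ten.
Syllable 2 is /ti/: onset /t/, nucleus /i/, coda ∅.

t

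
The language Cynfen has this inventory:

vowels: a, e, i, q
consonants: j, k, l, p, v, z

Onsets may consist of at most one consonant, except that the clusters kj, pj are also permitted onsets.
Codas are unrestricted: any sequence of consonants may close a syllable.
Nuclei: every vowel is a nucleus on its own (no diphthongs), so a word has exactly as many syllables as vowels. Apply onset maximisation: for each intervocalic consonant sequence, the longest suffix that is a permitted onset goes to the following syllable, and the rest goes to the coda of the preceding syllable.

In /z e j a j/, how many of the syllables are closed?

Vowels present: e, a; each is a nucleus, giving 2 syllables.
σ1/σ2 boundary: /j/ → onset of the next syllable (single consonants are always licit onsets).
Result: ze.jaj.
Classifying each syllable: /ze/ (open), /jaj/ (closed).
Closed syllables: 1.

1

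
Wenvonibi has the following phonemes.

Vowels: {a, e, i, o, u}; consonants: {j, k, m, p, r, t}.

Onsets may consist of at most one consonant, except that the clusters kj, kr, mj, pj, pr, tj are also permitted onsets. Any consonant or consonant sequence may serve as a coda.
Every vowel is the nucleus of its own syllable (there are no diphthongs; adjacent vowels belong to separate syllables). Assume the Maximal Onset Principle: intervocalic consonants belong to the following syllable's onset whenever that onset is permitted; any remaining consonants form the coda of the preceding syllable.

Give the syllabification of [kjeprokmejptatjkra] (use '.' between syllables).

The vowels are e, o, e, a, a — 5 nuclei, so 5 syllables.
V1 /e/ – V2 /o/: cluster /pr/ — /pr/ is itself a permitted onset, so the whole cluster goes right; preceding coda = ∅.
V2 /o/ – V3 /e/: /km/ splits as /k/ + /m/ (/m/ is the longest suffix that is a licit onset).
V3 /e/ – V4 /a/: /jpt/ splits as /jp/ + /t/ (/t/ is the longest suffix that is a licit onset).
V4 /a/ – V5 /a/: /tjkr/ — longest licit onset from the right is /kr/, leaving /tj/ as coda.

kje.prok.mejp.tatj.kra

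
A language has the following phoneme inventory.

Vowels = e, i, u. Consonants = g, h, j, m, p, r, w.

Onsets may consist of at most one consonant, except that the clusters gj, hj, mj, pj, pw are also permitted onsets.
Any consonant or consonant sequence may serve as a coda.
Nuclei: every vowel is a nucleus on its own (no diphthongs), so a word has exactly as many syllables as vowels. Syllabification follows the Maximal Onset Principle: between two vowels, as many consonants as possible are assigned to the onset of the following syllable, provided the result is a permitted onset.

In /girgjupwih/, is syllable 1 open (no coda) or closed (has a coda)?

The vowels are i, u, i — 3 nuclei, so 3 syllables.
V1 /i/ – V2 /u/: cluster /rgj/ — the longest permitted-onset suffix is /gj/; onset = /gj/, preceding coda = /r/.
V2 /u/ – V3 /i/: cluster /pw/ — /pw/ is itself a permitted onset, so the whole cluster goes right; preceding coda = ∅.
Result: gir.gju.pwih.
Syllable 1 is /gir/ with coda /r/, so it is closed.

closed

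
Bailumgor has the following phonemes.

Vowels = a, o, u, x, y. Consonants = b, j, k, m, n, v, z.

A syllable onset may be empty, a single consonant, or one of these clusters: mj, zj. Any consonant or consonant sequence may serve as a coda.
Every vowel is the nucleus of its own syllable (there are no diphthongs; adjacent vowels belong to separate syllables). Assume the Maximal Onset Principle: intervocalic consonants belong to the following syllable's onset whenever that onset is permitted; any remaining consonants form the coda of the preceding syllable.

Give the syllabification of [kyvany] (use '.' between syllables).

ky.va.ny

The vowels are y, a, y — 3 nuclei, so 3 syllables.
Between /y/ (V1) and /a/ (V2): /v/ is a single consonant, so it becomes the next onset.
Between /a/ (V2) and /y/ (V3): just /n/ — single C goes to the following onset.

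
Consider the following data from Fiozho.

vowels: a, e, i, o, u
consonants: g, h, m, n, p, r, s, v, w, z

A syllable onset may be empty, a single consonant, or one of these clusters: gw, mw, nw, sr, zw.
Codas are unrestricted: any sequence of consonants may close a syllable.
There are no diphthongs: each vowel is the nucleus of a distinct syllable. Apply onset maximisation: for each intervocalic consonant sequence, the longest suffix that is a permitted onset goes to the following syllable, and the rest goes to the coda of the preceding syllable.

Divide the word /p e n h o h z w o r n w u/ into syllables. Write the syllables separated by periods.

Vowels present: e, o, o, u; each is a nucleus, giving 4 syllables.
/e…o/ gap (V1→V2): cluster /nh/ — the longest permitted-onset suffix is /h/; onset = /h/, preceding coda = /n/.
/o…o/ gap (V2→V3): /hzw/ — longest licit onset from the right is /zw/, leaving /h/ as coda.
/o…u/ gap (V3→V4): cluster /rnw/ — the longest permitted-onset suffix is /nw/; onset = /nw/, preceding coda = /r/.

pen.hoh.zwor.nwu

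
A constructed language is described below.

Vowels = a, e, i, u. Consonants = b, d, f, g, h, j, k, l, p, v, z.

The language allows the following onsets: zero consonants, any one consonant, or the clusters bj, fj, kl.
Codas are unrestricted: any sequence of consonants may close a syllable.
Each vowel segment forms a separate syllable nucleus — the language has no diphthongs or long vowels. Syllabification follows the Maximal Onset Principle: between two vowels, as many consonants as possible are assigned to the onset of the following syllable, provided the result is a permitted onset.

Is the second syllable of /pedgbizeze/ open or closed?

open

Nuclei (vowels): e, i, e, e → 4 syllables.
V1 /e/ – V2 /i/: cluster /dgb/ — the longest permitted-onset suffix is /b/; onset = /b/, preceding coda = /dg/.
V2 /i/ – V3 /e/: just /z/ — single C goes to the following onset.
V3 /e/ – V4 /e/: /z/ is a single consonant, so it becomes the next onset.
Result: pedg.bi.ze.ze.
Syllable 2 is /bi/; it ends in its nucleus with no coda, so it is open.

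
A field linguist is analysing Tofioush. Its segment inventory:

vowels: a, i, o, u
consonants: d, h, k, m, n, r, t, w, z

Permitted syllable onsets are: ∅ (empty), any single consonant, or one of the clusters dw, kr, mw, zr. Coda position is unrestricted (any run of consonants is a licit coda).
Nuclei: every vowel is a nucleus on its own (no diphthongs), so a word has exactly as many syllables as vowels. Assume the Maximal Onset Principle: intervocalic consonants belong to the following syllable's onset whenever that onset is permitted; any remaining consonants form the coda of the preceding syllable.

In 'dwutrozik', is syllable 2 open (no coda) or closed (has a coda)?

open

Vowels present: u, o, i; each is a nucleus, giving 3 syllables.
σ1/σ2 boundary: /tr/; trying suffixes from longest down, /r/ is the first permitted one, so coda /t/ | onset /r/.
σ2/σ3 boundary: just /z/ — single C goes to the following onset.
Syllabification: dwut.ro.zik.
Syllable 2 is /ro/; it ends in its nucleus with no coda, so it is open.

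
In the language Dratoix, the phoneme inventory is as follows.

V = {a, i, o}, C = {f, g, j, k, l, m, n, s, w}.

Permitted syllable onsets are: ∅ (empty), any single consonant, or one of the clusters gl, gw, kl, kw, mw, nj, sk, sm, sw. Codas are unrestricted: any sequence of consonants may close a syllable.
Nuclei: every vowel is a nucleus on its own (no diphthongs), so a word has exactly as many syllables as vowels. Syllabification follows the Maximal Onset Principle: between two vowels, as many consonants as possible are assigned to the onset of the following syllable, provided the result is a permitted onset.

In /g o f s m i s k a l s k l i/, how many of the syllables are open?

2

Vowels present: o, i, a, i; each is a nucleus, giving 4 syllables.
Between /o/ (V1) and /i/ (V2): /fsm/ — longest licit onset from the right is /sm/, leaving /f/ as coda.
Between /i/ (V2) and /a/ (V3): /sk/ — entire cluster is a permitted onset → onset /sk/, coda ∅.
Between /a/ (V3) and /i/ (V4): /lskl/ — longest licit onset from the right is /kl/, leaving /ls/ as coda.
Result: gof.smi.skals.kli.
Classifying each syllable: /gof/ (closed), /smi/ (open), /skals/ (closed), /kli/ (open).
Open syllables: 2.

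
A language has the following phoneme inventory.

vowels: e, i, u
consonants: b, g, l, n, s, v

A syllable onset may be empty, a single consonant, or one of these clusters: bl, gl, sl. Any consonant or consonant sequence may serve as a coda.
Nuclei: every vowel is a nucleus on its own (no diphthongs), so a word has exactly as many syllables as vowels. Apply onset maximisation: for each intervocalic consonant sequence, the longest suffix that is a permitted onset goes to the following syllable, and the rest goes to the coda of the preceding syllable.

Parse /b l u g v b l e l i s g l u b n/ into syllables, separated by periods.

Nuclei (vowels): u, e, i, u → 4 syllables.
/u…e/ gap (V1→V2): cluster /gvbl/ — the longest permitted-onset suffix is /bl/; onset = /bl/, preceding coda = /gv/.
/e…i/ gap (V2→V3): just /l/ — single C goes to the following onset.
/i…u/ gap (V3→V4): /sgl/ splits as /s/ + /gl/ (/gl/ is the longest suffix that is a licit onset).

blugv.ble.lis.glubn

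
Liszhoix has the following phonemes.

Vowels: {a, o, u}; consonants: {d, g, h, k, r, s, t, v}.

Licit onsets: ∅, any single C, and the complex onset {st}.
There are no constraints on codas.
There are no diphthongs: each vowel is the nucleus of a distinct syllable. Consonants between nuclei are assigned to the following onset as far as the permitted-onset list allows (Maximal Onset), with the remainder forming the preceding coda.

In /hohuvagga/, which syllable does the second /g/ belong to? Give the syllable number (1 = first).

4

Vowels present: o, u, a, a; each is a nucleus, giving 4 syllables.
Between /o/ (V1) and /u/ (V2): /h/ is a single consonant, so it becomes the next onset.
Between /u/ (V2) and /a/ (V3): /v/ → onset of the next syllable (single consonants are always licit onsets).
Between /a/ (V3) and /a/ (V4): /gg/; trying suffixes from longest down, /g/ is the first permitted one, so coda /g/ | onset /g/.
So the parse is ho.hu.vag.ga.
The second /g/ is in the onset of syllable 4 (/ga/).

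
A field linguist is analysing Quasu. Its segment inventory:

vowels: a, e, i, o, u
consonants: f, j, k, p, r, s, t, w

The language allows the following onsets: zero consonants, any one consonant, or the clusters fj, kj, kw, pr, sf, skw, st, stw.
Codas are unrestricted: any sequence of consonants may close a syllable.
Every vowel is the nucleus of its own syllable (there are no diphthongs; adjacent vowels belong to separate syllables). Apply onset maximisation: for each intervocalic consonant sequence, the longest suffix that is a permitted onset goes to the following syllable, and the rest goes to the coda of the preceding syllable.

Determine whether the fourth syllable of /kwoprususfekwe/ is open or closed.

open

Nuclei (vowels): o, u, u, e, e → 5 syllables.
/o…u/ gap (V1→V2): /pr/ — entire cluster is a permitted onset → onset /pr/, coda ∅.
/u…u/ gap (V2→V3): /s/ is a single consonant, so it becomes the next onset.
/u…e/ gap (V3→V4): /sf/ — entire cluster is a permitted onset → onset /sf/, coda ∅.
/e…e/ gap (V4→V5): /kw/ — entire cluster is a permitted onset → onset /kw/, coda ∅.
Putting it together: kwo.pru.su.sfe.kwe.
Syllable 4 is /sfe/; it ends in its nucleus with no coda, so it is open.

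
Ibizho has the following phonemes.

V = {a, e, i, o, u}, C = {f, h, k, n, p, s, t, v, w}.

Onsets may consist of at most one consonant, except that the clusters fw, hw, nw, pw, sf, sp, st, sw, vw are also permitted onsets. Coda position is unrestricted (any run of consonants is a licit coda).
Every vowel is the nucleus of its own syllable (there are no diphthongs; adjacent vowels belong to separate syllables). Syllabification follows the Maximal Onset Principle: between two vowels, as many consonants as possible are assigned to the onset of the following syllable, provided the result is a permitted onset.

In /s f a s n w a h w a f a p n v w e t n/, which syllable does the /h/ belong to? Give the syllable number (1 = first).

3

Nuclei (vowels): a, a, a, a, e → 5 syllables.
σ1/σ2 boundary: /snw/ — longest licit onset from the right is /nw/, leaving /s/ as coda.
σ2/σ3 boundary: /hw/ is a licit onset in full, so it all attaches to the next syllable.
σ3/σ4 boundary: /f/ → onset of the next syllable (single consonants are always licit onsets).
σ4/σ5 boundary: /pnvw/ — longest licit onset from the right is /vw/, leaving /pn/ as coda.
Syllabification: sfas.nwa.hwa.fapn.vwetn.
The /h/ is in the onset of syllable 3 (/hwa/).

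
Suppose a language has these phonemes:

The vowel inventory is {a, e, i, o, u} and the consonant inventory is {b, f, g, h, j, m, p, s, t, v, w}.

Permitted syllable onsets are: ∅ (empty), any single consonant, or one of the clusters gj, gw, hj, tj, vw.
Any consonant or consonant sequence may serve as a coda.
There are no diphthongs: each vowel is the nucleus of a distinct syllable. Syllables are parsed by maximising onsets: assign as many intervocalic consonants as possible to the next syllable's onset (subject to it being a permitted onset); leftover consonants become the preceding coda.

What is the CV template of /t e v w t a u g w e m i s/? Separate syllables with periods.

CVCC.CV.V.CCV.CVC

The vowels are e, a, u, e, i — 5 nuclei, so 5 syllables.
σ1/σ2 boundary: /vwt/ splits as /vw/ + /t/ (/t/ is the longest suffix that is a licit onset).
σ2/σ3 boundary: hiatus — the boundary sits between the two vowels.
σ3/σ4 boundary: /gw/ is a licit onset in full, so it all attaches to the next syllable.
σ4/σ5 boundary: just /m/ — single C goes to the following onset.
Result: tevw.ta.u.gwe.mis.
Mapping each syllable to C/V: /tevw/ → CVCC, /ta/ → CV, /u/ → V, /gwe/ → CCV, /mis/ → CVC.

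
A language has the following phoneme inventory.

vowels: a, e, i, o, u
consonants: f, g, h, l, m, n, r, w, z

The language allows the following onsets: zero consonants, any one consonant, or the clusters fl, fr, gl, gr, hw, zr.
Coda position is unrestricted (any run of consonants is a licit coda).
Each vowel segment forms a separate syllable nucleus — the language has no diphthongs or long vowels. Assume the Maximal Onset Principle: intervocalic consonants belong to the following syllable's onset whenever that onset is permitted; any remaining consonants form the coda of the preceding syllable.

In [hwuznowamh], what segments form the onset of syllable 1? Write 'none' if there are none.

Nuclei (vowels): u, o, a → 3 syllables.
Between /u/ (V1) and /o/ (V2): cluster /zn/ — the longest permitted-onset suffix is /n/; onset = /n/, preceding coda = /z/.
Between /o/ (V2) and /a/ (V3): /w/ is a single consonant, so it becomes the next onset.
Putting it together: hwuz.no.wamh.
Syllable 1 is /hwuz/: onset /hw/, nucleus /u/, coda /z/.

hw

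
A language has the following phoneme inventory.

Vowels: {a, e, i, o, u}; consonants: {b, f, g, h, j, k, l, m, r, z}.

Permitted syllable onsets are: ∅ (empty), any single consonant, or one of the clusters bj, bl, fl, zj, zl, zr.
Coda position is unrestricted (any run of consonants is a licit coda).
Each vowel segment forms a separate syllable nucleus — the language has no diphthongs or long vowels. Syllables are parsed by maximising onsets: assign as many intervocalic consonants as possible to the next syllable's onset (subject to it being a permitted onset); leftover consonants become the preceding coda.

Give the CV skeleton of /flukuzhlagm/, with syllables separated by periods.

CCV.CVCC.CVCC

The vowels are u, u, a — 3 nuclei, so 3 syllables.
σ1/σ2 boundary: /k/ is a single consonant, so it becomes the next onset.
σ2/σ3 boundary: cluster /zhl/ — the longest permitted-onset suffix is /l/; onset = /l/, preceding coda = /zh/.
So the parse is flu.kuzh.lagm.
Mapping each syllable to C/V: /flu/ → CCV, /kuzh/ → CVCC, /lagm/ → CVCC.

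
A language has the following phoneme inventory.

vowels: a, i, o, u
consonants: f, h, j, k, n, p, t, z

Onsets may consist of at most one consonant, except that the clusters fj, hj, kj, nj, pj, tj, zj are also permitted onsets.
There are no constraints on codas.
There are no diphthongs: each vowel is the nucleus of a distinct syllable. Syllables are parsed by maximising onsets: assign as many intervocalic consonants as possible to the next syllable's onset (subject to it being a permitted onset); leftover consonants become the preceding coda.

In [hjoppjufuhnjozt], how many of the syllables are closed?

3

The vowels are o, u, u, o — 4 nuclei, so 4 syllables.
/o…u/ gap (V1→V2): /ppj/ splits as /p/ + /pj/ (/pj/ is the longest suffix that is a licit onset).
/u…u/ gap (V2→V3): /f/ is a single consonant, so it becomes the next onset.
/u…o/ gap (V3→V4): /hnj/ splits as /h/ + /nj/ (/nj/ is the longest suffix that is a licit onset).
Putting it together: hjop.pju.fuh.njozt.
Classifying each syllable: /hjop/ (closed), /pju/ (open), /fuh/ (closed), /njozt/ (closed).
Closed syllables: 3.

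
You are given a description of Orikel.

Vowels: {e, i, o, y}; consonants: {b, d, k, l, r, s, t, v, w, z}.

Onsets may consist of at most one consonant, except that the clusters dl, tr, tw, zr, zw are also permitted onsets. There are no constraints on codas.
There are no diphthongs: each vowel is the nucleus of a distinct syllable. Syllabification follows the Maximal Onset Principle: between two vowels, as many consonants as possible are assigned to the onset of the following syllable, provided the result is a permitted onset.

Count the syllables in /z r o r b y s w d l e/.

3

Vowels present: o, y, e; each is a nucleus, giving 3 syllables.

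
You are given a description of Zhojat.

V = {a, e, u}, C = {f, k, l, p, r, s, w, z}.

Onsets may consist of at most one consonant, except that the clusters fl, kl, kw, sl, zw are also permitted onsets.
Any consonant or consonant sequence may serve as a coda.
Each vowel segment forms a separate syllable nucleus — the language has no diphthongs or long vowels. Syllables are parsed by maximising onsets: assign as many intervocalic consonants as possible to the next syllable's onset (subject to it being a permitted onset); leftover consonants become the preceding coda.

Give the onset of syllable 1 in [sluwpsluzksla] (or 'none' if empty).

Vowels present: u, u, a; each is a nucleus, giving 3 syllables.
σ1/σ2 boundary: /wpsl/ splits as /wp/ + /sl/ (/sl/ is the longest suffix that is a licit onset).
σ2/σ3 boundary: /zksl/; trying suffixes from longest down, /sl/ is the first permitted one, so coda /zk/ | onset /sl/.
So the parse is sluwp.sluzk.sla.
Syllable 1 is /sluwp/: onset /sl/, nucleus /u/, coda /wp/.

sl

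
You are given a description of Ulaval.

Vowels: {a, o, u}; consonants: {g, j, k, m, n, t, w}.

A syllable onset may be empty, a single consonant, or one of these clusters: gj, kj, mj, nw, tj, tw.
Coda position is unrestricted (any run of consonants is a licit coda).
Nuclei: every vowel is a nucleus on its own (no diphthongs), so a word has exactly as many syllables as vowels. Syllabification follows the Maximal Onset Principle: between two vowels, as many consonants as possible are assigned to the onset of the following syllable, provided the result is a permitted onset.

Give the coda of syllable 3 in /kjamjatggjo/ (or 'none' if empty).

The vowels are a, a, o — 3 nuclei, so 3 syllables.
Between /a/ (V1) and /a/ (V2): /mj/ is a licit onset in full, so it all attaches to the next syllable.
Between /a/ (V2) and /o/ (V3): /tggj/ — longest licit onset from the right is /gj/, leaving /tg/ as coda.
Result: kja.mjatg.gjo.
Syllable 3 is /gjo/: onset /gj/, nucleus /o/, coda ∅.

none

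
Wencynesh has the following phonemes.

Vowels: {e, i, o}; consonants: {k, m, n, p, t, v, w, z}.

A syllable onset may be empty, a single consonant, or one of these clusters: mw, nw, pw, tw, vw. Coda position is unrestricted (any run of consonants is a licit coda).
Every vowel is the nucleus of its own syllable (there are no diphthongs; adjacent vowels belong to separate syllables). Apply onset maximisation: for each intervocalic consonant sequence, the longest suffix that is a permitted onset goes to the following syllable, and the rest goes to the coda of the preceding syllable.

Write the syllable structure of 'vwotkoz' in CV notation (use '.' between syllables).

CCVC.CVC

Nuclei (vowels): o, o → 2 syllables.
σ1/σ2 boundary: /tk/; trying suffixes from longest down, /k/ is the first permitted one, so coda /t/ | onset /k/.
Syllabification: vwot.koz.
Mapping each syllable to C/V: /vwot/ → CCVC, /koz/ → CVC.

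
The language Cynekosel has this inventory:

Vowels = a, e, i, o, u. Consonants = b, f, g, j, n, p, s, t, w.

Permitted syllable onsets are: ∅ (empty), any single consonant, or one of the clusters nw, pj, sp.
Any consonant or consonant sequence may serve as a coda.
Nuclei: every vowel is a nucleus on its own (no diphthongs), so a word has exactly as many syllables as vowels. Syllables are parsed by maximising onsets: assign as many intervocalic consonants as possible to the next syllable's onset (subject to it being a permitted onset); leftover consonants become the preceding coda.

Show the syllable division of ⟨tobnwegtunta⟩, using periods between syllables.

tob.nweg.tun.ta

The vowels are o, e, u, a — 4 nuclei, so 4 syllables.
Between /o/ (V1) and /e/ (V2): /bnw/ splits as /b/ + /nw/ (/nw/ is the longest suffix that is a licit onset).
Between /e/ (V2) and /u/ (V3): cluster /gt/ — the longest permitted-onset suffix is /t/; onset = /t/, preceding coda = /g/.
Between /u/ (V3) and /a/ (V4): /nt/ splits as /n/ + /t/ (/t/ is the longest suffix that is a licit onset).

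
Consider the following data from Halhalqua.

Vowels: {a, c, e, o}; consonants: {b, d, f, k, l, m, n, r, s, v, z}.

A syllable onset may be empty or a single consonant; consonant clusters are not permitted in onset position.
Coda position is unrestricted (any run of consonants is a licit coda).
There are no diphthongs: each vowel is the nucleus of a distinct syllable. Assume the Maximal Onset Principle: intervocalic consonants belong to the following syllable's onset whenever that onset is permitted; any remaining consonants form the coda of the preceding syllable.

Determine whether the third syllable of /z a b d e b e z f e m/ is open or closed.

Nuclei (vowels): a, e, e, e → 4 syllables.
V1 /a/ – V2 /e/: /bd/ — longest licit onset from the right is /d/, leaving /b/ as coda.
V2 /e/ – V3 /e/: just /b/ — single C goes to the following onset.
V3 /e/ – V4 /e/: /zf/ splits as /z/ + /f/ (/f/ is the longest suffix that is a licit onset).
Putting it together: zab.de.bez.fem.
Syllable 3 is /bez/ with coda /z/, so it is closed.

closed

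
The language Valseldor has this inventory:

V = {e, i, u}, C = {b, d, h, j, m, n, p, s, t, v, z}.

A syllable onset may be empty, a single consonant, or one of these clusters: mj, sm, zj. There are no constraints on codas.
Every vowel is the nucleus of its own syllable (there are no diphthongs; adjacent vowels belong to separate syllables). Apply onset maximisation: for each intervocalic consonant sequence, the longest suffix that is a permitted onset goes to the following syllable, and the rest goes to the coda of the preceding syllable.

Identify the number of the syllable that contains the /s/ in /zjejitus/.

Nuclei (vowels): e, i, u → 3 syllables.
V1 /e/ – V2 /i/: just /j/ — single C goes to the following onset.
V2 /i/ – V3 /u/: just /t/ — single C goes to the following onset.
Result: zje.ji.tus.
The /s/ is in the coda of syllable 3 (/tus/).

3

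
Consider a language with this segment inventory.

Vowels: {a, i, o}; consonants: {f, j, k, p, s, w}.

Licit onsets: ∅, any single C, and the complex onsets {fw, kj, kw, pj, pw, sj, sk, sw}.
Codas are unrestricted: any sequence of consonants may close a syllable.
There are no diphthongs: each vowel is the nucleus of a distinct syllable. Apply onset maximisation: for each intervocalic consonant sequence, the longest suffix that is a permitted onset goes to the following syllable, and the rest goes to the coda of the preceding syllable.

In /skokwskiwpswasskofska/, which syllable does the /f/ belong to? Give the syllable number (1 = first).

The vowels are o, i, a, o, a — 5 nuclei, so 5 syllables.
σ1/σ2 boundary: /kwsk/; trying suffixes from longest down, /sk/ is the first permitted one, so coda /kw/ | onset /sk/.
σ2/σ3 boundary: /wpsw/; trying suffixes from longest down, /sw/ is the first permitted one, so coda /wp/ | onset /sw/.
σ3/σ4 boundary: /ssk/ splits as /s/ + /sk/ (/sk/ is the longest suffix that is a licit onset).
σ4/σ5 boundary: /fsk/; trying suffixes from longest down, /sk/ is the first permitted one, so coda /f/ | onset /sk/.
Result: skokw.skiwp.swas.skof.ska.
The /f/ is in the coda of syllable 4 (/skof/).

4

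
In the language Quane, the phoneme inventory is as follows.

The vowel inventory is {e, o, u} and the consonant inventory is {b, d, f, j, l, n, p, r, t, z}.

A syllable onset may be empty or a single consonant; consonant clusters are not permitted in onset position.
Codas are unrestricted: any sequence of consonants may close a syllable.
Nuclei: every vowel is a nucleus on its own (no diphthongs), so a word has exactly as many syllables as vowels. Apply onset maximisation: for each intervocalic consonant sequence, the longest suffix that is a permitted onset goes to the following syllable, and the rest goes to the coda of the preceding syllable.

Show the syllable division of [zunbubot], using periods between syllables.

zun.bu.bot

The vowels are u, u, o — 3 nuclei, so 3 syllables.
Between /u/ (V1) and /u/ (V2): /nb/; trying suffixes from longest down, /b/ is the first permitted one, so coda /n/ | onset /b/.
Between /u/ (V2) and /o/ (V3): /b/ is a single consonant, so it becomes the next onset.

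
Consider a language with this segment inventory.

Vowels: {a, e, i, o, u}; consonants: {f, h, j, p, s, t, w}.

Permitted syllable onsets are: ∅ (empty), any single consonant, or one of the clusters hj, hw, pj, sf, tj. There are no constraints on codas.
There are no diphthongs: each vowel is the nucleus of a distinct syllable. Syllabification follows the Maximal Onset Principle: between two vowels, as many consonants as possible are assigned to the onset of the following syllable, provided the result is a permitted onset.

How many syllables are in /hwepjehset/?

3

Vowels present: e, e, e; each is a nucleus, giving 3 syllables.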